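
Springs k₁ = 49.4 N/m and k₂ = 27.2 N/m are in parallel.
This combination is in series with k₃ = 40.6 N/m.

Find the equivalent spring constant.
k₁₂ = k₁ + k₂ = 76.6 N/m (parallel)
1/k_eq = 1/k₁₂ + 1/k₃ → k_eq = 26.54 N/m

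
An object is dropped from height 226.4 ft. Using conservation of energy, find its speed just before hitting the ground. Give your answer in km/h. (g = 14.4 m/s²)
mgh = ½mv² → v = √(2gh) = √(2×14.4×69.01) = 44.58 m/s = 160.5 km/h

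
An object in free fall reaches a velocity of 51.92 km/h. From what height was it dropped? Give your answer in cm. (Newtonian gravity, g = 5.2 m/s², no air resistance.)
h = v²/(2g) (with unit conversion) = 2000.0 cm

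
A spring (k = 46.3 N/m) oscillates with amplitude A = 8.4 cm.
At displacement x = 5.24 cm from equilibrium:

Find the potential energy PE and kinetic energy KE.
E_total = ½kA² = ½×46.3×(0.084)² = 0.1633 J
PE = ½kx² = ½×46.3×(0.0524)² = 0.06356 J
KE = E_total − PE = 0.09978 J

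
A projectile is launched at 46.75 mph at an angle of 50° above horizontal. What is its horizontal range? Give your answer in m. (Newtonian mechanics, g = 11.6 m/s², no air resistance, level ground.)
R = v₀² sin(2θ) / g (with unit conversion) = 37.08 m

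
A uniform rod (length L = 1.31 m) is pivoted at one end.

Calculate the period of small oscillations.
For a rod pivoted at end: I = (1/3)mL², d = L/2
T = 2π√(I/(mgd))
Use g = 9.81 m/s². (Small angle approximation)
I/m = (1/3)L² = 0.572 m²; d = L/2 = 0.655 m
T = 2π√(I/(mgd)) = 2π√(0.572/(9.81×0.655)) = 1.875 s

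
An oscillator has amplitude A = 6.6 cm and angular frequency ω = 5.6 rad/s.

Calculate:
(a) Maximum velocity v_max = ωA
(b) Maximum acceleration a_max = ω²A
v_max = ωA = 5.6×0.066 = 0.3696 m/s
a_max = ω²A = 5.6²×0.066 = 2.07 m/s²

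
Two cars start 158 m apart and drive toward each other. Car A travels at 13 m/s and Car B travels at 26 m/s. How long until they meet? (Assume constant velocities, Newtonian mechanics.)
Combined speed: v_combined = 13 + 26 = 39 m/s
Time to meet: t = d/39 = 158/39 = 4.05 s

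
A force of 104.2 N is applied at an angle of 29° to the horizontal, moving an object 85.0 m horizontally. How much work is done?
W = Fd cosθ = 104.2×85.0×cos(29°) = 7746.5 J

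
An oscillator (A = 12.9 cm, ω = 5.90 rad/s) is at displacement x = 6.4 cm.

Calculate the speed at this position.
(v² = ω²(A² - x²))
v = ω√(A² − x²) = 5.9×√(0.129² − 0.064²) = 0.6608 m/s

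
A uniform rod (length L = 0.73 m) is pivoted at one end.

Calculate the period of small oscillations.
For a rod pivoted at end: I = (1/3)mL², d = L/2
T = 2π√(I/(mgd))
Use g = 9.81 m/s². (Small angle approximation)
I/m = (1/3)L² = 0.1776 m²; d = L/2 = 0.365 m
T = 2π√(I/(mgd)) = 2π√(0.1776/(9.81×0.365)) = 1.399 s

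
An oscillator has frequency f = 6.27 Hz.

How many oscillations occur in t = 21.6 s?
n = f×t = 6.27×21.6 = 135.4 oscillations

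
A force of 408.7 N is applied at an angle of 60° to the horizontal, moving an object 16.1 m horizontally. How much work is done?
W = Fd cosθ = 408.7×16.1×cos(60°) = 3290.0 J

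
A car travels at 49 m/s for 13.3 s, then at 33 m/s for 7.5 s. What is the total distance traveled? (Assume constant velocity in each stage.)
d₁ = v₁t₁ = 49 × 13.3 = 651.7 m
d₂ = v₂t₂ = 33 × 7.5 = 247.5 m
d_total = 651.7 + 247.5 = 899.2 m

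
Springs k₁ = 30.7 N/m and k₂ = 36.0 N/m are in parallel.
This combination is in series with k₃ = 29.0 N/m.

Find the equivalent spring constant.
k₁₂ = k₁ + k₂ = 66.7 N/m (parallel)
1/k_eq = 1/k₁₂ + 1/k₃ → k_eq = 20.21 N/m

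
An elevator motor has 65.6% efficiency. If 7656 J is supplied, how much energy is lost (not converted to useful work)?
W_out = η × W_in = 0.656×7656 = 5022.3 J
W_lost = W_in − W_out = 7656 − 5022.3 = 2633.7 J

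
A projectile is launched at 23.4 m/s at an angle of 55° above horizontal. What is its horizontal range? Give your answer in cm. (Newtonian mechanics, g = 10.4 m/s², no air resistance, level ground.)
R = v₀² sin(2θ) / g (with unit conversion) = 4947.0 cm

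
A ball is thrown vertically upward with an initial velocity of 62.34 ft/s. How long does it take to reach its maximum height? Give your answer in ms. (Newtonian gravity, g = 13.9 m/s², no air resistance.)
t_up = v₀/g (with unit conversion) = 1367.0 ms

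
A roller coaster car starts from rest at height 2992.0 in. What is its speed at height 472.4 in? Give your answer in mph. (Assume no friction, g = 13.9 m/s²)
mgh₁ = ½mv₂² + mgh₂ → v₂ = √(2g(h₁−h₂)) = √(2×13.9×(76−12)) = 42.18 m/s = 94.35 mph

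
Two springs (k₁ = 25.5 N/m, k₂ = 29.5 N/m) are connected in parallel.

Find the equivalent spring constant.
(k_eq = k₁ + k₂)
k_eq = k₁ + k₂ = 25.5 + 29.5 = 55 N/m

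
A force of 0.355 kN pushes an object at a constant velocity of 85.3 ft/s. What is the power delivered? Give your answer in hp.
P = Fv = 355 N × 26 m/s = 9230 W = 12.38 hp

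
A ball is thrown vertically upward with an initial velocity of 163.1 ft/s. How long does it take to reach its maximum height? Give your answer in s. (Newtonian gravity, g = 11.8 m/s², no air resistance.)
t_up = v₀/g (with unit conversion) = 4.213 s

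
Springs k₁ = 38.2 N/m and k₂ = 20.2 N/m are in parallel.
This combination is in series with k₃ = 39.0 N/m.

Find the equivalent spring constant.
k₁₂ = k₁ + k₂ = 58.4 N/m (parallel)
1/k_eq = 1/k₁₂ + 1/k₃ → k_eq = 23.38 N/m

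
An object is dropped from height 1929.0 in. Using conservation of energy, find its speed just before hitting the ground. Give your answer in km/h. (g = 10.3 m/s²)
mgh = ½mv² → v = √(2gh) = √(2×10.3×49) = 31.77 m/s = 114.4 km/h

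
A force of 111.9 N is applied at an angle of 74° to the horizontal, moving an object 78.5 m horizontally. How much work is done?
W = Fd cosθ = 111.9×78.5×cos(74°) = 2421.2 J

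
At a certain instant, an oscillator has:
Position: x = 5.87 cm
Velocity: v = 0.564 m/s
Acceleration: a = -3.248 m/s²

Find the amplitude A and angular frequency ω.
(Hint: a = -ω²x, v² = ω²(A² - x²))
a = −ω²x → ω = √(|a|/x) = √(3.248/0.0587) = 7.439 rad/s
v² = ω²(A² − x²) → A = √(x² + v²/ω²) = √(0.0587² + 0.564²/7.439²) = 0.09589 m = 9.589 cm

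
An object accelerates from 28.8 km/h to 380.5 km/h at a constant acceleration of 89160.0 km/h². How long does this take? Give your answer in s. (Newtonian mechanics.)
t = (v - v₀)/a (with unit conversion) = 14.2 s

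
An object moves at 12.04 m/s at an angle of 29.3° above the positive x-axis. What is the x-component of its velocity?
vₓ = v cos(θ) = 12.04 × cos(29.3°) = 10.5 m/s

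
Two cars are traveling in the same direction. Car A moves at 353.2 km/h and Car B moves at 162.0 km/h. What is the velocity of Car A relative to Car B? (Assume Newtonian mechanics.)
v_rel = v_A - v_B = 353.2 - 162.0 = 191.2 km/h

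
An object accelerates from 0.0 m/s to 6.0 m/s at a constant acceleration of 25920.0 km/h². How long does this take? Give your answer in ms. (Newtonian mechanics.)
t = (v - v₀)/a (with unit conversion) = 3000.0 ms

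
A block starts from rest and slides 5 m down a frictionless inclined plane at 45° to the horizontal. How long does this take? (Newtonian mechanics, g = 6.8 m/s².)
a = g sin(θ) = 6.8 × sin(45°) = 4.81 m/s²
t = √(2d/a) = √(2 × 5 / 4.81) = 1.44 s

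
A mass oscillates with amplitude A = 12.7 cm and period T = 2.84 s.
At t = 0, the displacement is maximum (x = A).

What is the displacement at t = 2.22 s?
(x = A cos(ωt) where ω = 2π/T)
ω = 2π/T = 2π/2.84 = 2.212 rad/s
x = A cos(ωt) = 12.7×cos(2.212×2.22) = 2.512 cm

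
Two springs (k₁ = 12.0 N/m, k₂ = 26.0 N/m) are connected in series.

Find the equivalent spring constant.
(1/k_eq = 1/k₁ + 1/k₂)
1/k_eq = 1/12.0 + 1/26.0 = 0.12179; k_eq = 8.211 N/m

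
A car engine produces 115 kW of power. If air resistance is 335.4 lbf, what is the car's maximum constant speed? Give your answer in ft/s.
P = Fv → v = P/F = 115000 W / 1492 N = 77.08 m/s = 252.9 ft/s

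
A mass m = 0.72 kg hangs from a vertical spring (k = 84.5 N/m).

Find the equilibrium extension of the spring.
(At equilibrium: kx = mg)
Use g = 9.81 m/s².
x_eq = mg/k = 0.72×9.81/84.5 = 0.08359 m = 8.359 cm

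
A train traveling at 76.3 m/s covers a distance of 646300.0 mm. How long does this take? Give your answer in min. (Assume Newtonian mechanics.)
t = d/v (with unit conversion) = 0.1412 min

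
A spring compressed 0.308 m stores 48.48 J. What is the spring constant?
PE = ½kx² → k = 2PE/x² = 2×48.48/0.308² = 1022.0 N/m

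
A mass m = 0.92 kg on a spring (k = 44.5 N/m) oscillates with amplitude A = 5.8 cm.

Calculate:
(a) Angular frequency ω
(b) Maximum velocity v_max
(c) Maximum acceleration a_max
ω = √(k/m) = √(44.5/0.92) = 6.955 rad/s
v_max = ωA = 6.955×0.058 = 0.4034 m/s
a_max = ω²A = 6.955²×0.058 = 2.805 m/s²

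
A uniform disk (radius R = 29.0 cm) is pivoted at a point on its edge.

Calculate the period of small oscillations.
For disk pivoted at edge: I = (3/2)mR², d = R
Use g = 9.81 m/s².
I/m = (3/2)R² = 0.1261 m²; d = R = 0.29 m
T = 2π√((3/2)R²/(gR)) = 2π√(3R/(2g)) = 1.323 s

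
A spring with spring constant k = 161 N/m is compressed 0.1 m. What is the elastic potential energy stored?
PE = ½kx² = ½×161×0.1² = 0.805 J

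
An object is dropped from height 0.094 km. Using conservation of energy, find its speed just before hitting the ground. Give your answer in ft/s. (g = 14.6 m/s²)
mgh = ½mv² → v = √(2gh) = √(2×14.6×94) = 52.39 m/s = 171.9 ft/s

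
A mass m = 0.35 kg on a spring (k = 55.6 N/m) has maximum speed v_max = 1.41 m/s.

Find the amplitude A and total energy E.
½mv²_max = ½kA² → A = v_max√(m/k) = 1.41×√(0.35/55.6) = 0.1119 m = 11.19 cm
E = ½mv²_max = ½×0.35×1.41² = 0.3479 J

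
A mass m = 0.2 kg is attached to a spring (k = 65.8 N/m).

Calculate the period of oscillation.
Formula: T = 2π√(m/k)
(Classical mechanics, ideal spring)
T = 2π√(m/k) = 2π√(0.2/65.8) = 0.3464 s; f = 1/T = 2.887 Hz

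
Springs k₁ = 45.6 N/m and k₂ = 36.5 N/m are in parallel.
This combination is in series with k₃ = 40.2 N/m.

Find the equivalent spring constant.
k₁₂ = k₁ + k₂ = 82.1 N/m (parallel)
1/k_eq = 1/k₁₂ + 1/k₃ → k_eq = 26.99 N/m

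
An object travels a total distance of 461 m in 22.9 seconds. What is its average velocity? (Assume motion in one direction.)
v_avg = Δd / Δt = 461 / 22.9 = 20.13 m/s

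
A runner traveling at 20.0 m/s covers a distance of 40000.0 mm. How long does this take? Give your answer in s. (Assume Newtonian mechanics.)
t = d/v (with unit conversion) = 2.0 s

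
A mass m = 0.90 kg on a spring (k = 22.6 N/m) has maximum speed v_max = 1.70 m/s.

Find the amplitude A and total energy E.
½mv²_max = ½kA² → A = v_max√(m/k) = 1.7×√(0.9/22.6) = 0.3392 m = 33.92 cm
E = ½mv²_max = ½×0.9×1.7² = 1.3 J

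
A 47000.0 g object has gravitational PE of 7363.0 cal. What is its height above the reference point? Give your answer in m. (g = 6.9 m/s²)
PE = mgh → h = PE/(mg) = 3.081e+04 J / (47 kg × 6.9 m/s²) = 94.99 m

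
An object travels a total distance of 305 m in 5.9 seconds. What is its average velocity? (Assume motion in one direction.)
v_avg = Δd / Δt = 305 / 5.9 = 51.69 m/s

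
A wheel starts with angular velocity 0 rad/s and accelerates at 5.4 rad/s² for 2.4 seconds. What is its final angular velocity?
ω = ω₀ + αt = 0 + 5.4 × 2.4 = 12.96 rad/s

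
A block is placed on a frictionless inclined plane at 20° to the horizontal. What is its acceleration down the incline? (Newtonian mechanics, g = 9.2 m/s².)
a = g sin(θ) = 9.2 × sin(20°) = 9.2 × 0.342 = 3.15 m/s²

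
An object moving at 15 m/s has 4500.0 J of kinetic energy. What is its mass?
KE = ½mv² → m = 2KE/v² = 2×4500.0/15² = 40.0 kg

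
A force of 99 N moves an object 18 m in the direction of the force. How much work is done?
W = Fd = 99×18 = 1782.0 J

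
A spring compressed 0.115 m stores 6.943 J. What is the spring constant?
PE = ½kx² → k = 2PE/x² = 2×6.943/0.115² = 1050.0 N/m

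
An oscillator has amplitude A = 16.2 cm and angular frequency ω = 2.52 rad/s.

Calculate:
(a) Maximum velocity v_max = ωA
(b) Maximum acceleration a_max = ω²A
v_max = ωA = 2.52×0.162 = 0.4082 m/s
a_max = ω²A = 2.52²×0.162 = 1.029 m/s²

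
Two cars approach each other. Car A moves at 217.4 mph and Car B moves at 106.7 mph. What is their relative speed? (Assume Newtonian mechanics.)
v_rel = v_A + v_B = 217.4 + 106.7 = 324.1 mph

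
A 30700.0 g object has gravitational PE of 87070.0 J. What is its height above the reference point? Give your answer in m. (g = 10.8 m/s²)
PE = mgh → h = PE/(mg) = 8.707e+04 J / (30.7 kg × 10.8 m/s²) = 262.6 m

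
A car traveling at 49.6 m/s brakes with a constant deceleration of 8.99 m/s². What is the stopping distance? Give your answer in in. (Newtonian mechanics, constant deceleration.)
d = v₀² / (2a) (with unit conversion) = 5387.0 in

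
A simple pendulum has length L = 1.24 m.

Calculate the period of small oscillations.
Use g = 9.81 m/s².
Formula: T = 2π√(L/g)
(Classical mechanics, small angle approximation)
T = 2π√(L/g) = 2π√(1.24/9.81) = 2.234 s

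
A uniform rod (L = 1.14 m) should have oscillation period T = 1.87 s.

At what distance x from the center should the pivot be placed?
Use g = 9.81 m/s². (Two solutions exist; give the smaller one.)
T = 2π√((L²/12 + x²)/(gx)). Let c = T²g/(4π²) = 0.8689.
x² − cx + L²/12 = 0 → x = (c − √(c² − L²/3))/2 = 0.1508 m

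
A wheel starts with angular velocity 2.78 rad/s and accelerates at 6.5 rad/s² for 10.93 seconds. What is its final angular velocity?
ω = ω₀ + αt = 2.78 + 6.5 × 10.93 = 73.83 rad/s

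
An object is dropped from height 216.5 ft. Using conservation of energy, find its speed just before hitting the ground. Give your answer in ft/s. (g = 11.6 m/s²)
mgh = ½mv² → v = √(2gh) = √(2×11.6×65.99) = 39.13 m/s = 128.4 ft/s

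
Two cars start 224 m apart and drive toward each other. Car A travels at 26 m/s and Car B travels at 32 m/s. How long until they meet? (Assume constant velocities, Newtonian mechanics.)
Combined speed: v_combined = 26 + 32 = 58 m/s
Time to meet: t = d/58 = 224/58 = 3.86 s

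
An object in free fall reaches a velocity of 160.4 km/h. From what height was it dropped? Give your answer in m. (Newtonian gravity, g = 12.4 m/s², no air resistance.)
h = v²/(2g) (with unit conversion) = 80.05 m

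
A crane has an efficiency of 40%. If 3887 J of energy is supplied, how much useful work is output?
W_out = η × W_in = 0.4 × 3887 = 1554.8 J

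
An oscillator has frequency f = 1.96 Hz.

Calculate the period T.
T = 1/f = 1/1.96 = 0.5102 s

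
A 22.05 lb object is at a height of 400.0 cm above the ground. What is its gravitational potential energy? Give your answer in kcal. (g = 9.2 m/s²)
PE = mgh = 10 kg × 9.2 m/s² × 4 m = 368.1 J = 0.08797 kcal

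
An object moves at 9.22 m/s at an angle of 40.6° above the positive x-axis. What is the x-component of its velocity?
vₓ = v cos(θ) = 9.22 × cos(40.6°) = 7.0 m/s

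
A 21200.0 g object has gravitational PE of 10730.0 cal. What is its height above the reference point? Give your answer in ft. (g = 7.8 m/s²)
PE = mgh → h = PE/(mg) = 4.489e+04 J / (21.2 kg × 7.8 m/s²) = 271.5 m = 890.7 ft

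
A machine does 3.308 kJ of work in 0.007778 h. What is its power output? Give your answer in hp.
P = W/t = 3308 J / 28 s = 118.1 W = 0.1584 hp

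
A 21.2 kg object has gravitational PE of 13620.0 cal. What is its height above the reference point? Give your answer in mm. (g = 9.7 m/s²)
PE = mgh → h = PE/(mg) = 5.699e+04 J / (21.2 kg × 9.7 m/s²) = 277.1 m = 277100.0 mm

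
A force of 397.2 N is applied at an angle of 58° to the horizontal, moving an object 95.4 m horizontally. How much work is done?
W = Fd cosθ = 397.2×95.4×cos(58°) = 20080.0 J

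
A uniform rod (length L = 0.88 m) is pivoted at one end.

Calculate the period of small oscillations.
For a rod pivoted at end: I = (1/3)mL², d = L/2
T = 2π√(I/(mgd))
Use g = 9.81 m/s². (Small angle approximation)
I/m = (1/3)L² = 0.2581 m²; d = L/2 = 0.44 m
T = 2π√(I/(mgd)) = 2π√(0.2581/(9.81×0.44)) = 1.537 s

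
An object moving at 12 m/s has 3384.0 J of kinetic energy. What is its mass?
KE = ½mv² → m = 2KE/v² = 2×3384.0/12² = 47.0 kg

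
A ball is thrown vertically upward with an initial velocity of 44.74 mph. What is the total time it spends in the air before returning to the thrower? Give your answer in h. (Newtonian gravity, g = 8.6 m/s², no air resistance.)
t_total = 2v₀/g (with unit conversion) = 0.001292 h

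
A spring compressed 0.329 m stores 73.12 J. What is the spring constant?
PE = ½kx² → k = 2PE/x² = 2×73.12/0.329² = 1351.0 N/m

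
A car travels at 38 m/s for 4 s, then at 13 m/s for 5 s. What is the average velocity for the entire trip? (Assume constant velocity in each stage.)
d₁ = v₁t₁ = 38 × 4 = 152 m
d₂ = v₂t₂ = 13 × 5 = 65 m
d_total = 217 m, t_total = 9 s
v_avg = d_total/t_total = 217/9 = 24.11 m/s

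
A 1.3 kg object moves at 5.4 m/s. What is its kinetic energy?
KE = ½mv² = ½×1.3×5.4² = 18.954 J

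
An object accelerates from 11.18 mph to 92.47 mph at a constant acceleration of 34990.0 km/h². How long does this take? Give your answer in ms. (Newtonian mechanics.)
t = (v - v₀)/a (with unit conversion) = 13460.0 ms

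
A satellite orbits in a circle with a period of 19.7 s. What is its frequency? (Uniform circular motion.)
f = 1/T = 1/19.7 = 0.0508 Hz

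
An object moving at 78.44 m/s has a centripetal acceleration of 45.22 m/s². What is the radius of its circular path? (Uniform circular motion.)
r = v²/a_c = 78.44²/45.22 = 136.06 m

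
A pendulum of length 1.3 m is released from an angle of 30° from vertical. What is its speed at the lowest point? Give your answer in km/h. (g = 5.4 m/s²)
h = L(1 − cosθ) = 1.3×(1 − cos30°) = 0.1742 m
v = √(2gh) = √(2×5.4×0.1742) = 1.371 m/s = 4.937 km/h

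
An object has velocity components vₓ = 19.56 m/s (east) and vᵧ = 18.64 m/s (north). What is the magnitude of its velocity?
|v| = √(vₓ² + vᵧ²) = √(19.56² + 18.64²) = √(730.043) = 27.02 m/s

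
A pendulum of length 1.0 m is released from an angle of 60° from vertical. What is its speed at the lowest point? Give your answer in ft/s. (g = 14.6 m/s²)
h = L(1 − cosθ) = 1.0×(1 − cos60°) = 0.5 m
v = √(2gh) = √(2×14.6×0.5) = 3.821 m/s = 12.54 ft/s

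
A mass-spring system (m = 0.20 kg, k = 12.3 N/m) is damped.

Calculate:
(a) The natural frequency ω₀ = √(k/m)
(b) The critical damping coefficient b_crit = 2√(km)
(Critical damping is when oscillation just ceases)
ω₀ = √(k/m) = √(12.3/0.2) = 7.842 rad/s
b_crit = 2√(km) = 2√(12.3×0.2) = 3.137 kg/s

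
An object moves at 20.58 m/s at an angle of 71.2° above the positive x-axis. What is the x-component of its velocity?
vₓ = v cos(θ) = 20.58 × cos(71.2°) = 6.63 m/s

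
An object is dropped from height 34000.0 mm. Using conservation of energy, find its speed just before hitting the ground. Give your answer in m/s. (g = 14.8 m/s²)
mgh = ½mv² → v = √(2gh) = √(2×14.8×34) = 31.72 m/s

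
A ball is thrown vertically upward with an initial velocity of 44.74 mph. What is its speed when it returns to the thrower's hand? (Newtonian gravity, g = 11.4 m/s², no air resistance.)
By conservation of energy, the ball returns at the same speed = 44.74 mph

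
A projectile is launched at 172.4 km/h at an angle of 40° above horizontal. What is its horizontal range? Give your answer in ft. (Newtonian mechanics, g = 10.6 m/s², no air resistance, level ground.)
R = v₀² sin(2θ) / g (with unit conversion) = 699.0 ft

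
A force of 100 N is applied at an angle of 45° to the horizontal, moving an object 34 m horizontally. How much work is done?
W = Fd cosθ = 100×34×cos(45°) = 2404.2 J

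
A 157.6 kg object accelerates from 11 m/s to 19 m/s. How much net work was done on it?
W_net = ΔKE = ½m(v₂² − v₁²) = ½×157.6×(19² − 11²) = 18912.0 J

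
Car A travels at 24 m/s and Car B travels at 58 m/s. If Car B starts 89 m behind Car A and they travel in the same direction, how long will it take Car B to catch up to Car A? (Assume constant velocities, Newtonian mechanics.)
Relative speed: v_rel = 58 - 24 = 34 m/s
Time to catch: t = d₀/v_rel = 89/34 = 2.62 s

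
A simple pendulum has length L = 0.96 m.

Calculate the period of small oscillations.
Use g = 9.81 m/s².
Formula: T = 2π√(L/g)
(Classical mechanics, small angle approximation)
T = 2π√(L/g) = 2π√(0.96/9.81) = 1.966 s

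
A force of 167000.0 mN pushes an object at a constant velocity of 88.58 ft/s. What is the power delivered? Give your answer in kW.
P = Fv = 167 N × 27 m/s = 4509 W = 4.509 kW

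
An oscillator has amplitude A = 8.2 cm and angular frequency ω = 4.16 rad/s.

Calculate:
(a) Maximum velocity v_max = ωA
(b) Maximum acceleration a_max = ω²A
v_max = ωA = 4.16×0.082 = 0.3411 m/s
a_max = ω²A = 4.16²×0.082 = 1.419 m/s²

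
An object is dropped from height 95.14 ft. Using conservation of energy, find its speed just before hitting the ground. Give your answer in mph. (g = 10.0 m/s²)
mgh = ½mv² → v = √(2gh) = √(2×10.0×29) = 24.08 m/s = 53.87 mph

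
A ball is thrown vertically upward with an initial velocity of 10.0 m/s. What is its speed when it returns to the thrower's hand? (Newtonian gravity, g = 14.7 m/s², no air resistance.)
By conservation of energy, the ball returns at the same speed = 10.0 m/s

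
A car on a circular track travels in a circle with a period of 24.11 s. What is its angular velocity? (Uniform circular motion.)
ω = 2π/T = 2π/24.11 = 0.2606 rad/s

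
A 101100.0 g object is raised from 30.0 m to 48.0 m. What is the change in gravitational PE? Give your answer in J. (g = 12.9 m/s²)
ΔPE = mg(h₂ − h₁) = 101.1 kg × 12.9 m/s² × (48 − 30) m = 2.348e+04 J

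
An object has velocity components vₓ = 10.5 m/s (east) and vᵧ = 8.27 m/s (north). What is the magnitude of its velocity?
|v| = √(vₓ² + vᵧ²) = √(10.5² + 8.27²) = √(178.643) = 13.37 m/s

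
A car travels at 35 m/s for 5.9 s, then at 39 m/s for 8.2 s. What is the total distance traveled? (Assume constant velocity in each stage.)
d₁ = v₁t₁ = 35 × 5.9 = 206.5 m
d₂ = v₂t₂ = 39 × 8.2 = 319.8 m
d_total = 206.5 + 319.8 = 526.3 m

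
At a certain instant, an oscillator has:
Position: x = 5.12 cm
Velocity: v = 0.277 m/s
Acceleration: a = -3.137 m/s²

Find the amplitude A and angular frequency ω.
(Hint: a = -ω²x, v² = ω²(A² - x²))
a = −ω²x → ω = √(|a|/x) = √(3.137/0.0512) = 7.827 rad/s
v² = ω²(A² − x²) → A = √(x² + v²/ω²) = √(0.0512² + 0.277²/7.827²) = 0.06224 m = 6.224 cm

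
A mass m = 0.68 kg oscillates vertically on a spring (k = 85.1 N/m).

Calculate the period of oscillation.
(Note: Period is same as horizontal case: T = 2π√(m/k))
T = 2π√(m/k) = 2π√(0.68/85.1) = 0.5617 s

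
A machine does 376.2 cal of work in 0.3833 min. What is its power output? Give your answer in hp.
P = W/t = 1574 J / 23 s = 68.44 W = 0.09178 hp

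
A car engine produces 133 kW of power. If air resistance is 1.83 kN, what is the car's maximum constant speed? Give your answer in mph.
P = Fv → v = P/F = 133000 W / 1830 N = 72.68 m/s = 162.6 mph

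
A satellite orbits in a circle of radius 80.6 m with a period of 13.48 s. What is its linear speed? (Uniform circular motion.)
v = 2πr/T = 2π×80.6/13.48 = 37.57 m/s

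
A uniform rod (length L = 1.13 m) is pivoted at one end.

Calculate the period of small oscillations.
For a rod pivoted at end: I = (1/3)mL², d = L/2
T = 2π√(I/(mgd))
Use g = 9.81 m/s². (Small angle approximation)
I/m = (1/3)L² = 0.4256 m²; d = L/2 = 0.565 m
T = 2π√(I/(mgd)) = 2π√(0.4256/(9.81×0.565)) = 1.741 s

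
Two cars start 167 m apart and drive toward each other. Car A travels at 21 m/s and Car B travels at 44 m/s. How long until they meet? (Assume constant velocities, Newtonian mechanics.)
Combined speed: v_combined = 21 + 44 = 65 m/s
Time to meet: t = d/65 = 167/65 = 2.57 s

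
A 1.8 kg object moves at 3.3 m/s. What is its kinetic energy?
KE = ½mv² = ½×1.8×3.3² = 9.801 J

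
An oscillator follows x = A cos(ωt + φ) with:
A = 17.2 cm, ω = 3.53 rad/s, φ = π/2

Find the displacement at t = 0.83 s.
x = A cos(ωt + φ) = 17.2×cos(3.53×0.83 + π/2) = -3.614 cm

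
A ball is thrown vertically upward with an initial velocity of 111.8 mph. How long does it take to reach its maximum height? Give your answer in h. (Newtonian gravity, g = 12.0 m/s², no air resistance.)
t_up = v₀/g (with unit conversion) = 0.001157 h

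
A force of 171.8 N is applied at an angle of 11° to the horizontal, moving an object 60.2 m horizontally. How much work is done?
W = Fd cosθ = 171.8×60.2×cos(11°) = 10152.0 J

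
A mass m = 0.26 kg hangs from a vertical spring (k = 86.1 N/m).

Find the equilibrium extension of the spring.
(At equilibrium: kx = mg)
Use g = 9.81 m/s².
x_eq = mg/k = 0.26×9.81/86.1 = 0.02962 m = 2.962 cm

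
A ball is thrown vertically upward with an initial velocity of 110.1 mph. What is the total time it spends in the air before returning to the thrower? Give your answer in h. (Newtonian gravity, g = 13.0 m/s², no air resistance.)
t_total = 2v₀/g (with unit conversion) = 0.002103 h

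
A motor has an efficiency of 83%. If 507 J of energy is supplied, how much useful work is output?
W_out = η × W_in = 0.83 × 507 = 420.81 J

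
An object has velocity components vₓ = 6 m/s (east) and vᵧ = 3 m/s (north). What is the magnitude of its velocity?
|v| = √(vₓ² + vᵧ²) = √(6² + 3²) = √(45) = 6.71 m/s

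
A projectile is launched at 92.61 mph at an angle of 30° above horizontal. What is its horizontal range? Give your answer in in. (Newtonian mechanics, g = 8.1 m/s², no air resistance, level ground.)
R = v₀² sin(2θ) / g (with unit conversion) = 7215.0 in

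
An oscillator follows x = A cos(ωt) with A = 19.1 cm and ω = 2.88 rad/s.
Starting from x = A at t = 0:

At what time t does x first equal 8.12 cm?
cos(ωt) = x/A = 8.12/19.1 = 0.4251
ωt = arccos(0.4251) = 1.132 rad
t = 1.132/2.88 = 0.3929 s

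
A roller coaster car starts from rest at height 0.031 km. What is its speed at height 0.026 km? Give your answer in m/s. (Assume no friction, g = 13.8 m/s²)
mgh₁ = ½mv₂² + mgh₂ → v₂ = √(2g(h₁−h₂)) = √(2×13.8×(31−26)) = 11.75 m/s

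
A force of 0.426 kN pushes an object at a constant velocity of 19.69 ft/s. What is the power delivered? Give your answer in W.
P = Fv = 426 N × 6.002 m/s = 2557 W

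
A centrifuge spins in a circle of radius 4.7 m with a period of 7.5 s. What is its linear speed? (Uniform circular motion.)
v = 2πr/T = 2π×4.7/7.5 = 3.94 m/s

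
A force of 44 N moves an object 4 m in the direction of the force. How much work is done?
W = Fd = 44×4 = 176.0 J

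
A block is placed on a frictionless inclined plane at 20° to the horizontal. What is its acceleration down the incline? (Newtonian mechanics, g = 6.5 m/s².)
a = g sin(θ) = 6.5 × sin(20°) = 6.5 × 0.342 = 2.22 m/s²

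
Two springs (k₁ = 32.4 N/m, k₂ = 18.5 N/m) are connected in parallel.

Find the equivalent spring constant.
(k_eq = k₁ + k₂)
k_eq = k₁ + k₂ = 32.4 + 18.5 = 50.9 N/m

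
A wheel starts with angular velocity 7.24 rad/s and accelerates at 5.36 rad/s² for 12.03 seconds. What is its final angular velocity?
ω = ω₀ + αt = 7.24 + 5.36 × 12.03 = 71.72 rad/s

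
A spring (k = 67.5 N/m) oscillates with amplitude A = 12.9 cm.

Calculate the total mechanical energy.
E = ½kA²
E = ½kA² = ½×67.5×(0.129)² = 0.5616 J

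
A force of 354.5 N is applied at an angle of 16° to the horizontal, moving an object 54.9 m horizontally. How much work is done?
W = Fd cosθ = 354.5×54.9×cos(16°) = 18708.0 J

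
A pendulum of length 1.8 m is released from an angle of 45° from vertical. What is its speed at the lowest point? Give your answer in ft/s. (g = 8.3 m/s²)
h = L(1 − cosθ) = 1.8×(1 − cos45°) = 0.5272 m
v = √(2gh) = √(2×8.3×0.5272) = 2.958 m/s = 9.706 ft/s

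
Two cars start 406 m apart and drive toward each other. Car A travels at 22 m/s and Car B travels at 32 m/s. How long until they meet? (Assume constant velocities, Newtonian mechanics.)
Combined speed: v_combined = 22 + 32 = 54 m/s
Time to meet: t = d/54 = 406/54 = 7.52 s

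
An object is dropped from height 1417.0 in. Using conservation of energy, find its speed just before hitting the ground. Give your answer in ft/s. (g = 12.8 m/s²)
mgh = ½mv² → v = √(2gh) = √(2×12.8×35.99) = 30.35 m/s = 99.59 ft/s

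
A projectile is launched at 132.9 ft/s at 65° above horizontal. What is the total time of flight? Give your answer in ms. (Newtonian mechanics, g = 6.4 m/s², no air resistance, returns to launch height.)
T = 2v₀sin(θ)/g (with unit conversion) = 11470.0 ms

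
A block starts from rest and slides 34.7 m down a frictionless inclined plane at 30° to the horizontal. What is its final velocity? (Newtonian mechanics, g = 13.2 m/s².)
a = g sin(θ) = 13.2 × sin(30°) = 6.6 m/s²
v = √(2ad) = √(2 × 6.6 × 34.7) = 21.4 m/s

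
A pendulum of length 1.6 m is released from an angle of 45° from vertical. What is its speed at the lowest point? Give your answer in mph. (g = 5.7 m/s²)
h = L(1 − cosθ) = 1.6×(1 − cos45°) = 0.4686 m
v = √(2gh) = √(2×5.7×0.4686) = 2.311 m/s = 5.17 mph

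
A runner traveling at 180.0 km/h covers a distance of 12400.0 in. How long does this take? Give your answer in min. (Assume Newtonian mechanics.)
t = d/v (with unit conversion) = 0.105 min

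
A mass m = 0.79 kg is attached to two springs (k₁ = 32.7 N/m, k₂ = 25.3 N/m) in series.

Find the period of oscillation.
k_eq = k₁k₂/(k₁+k₂) = 14.26 N/m
T = 2π√(m/k_eq) = 2π√(0.79/14.26) = 1.479 s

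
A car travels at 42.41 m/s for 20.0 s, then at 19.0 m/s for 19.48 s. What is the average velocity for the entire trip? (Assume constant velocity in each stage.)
d₁ = v₁t₁ = 42.41 × 20.0 = 848.2 m
d₂ = v₂t₂ = 19.0 × 19.48 = 370.12 m
d_total = 1218.32 m, t_total = 39.48 s
v_avg = d_total/t_total = 1218.32/39.48 = 30.86 m/s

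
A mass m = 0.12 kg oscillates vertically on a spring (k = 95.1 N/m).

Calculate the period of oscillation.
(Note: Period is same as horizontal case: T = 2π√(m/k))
T = 2π√(m/k) = 2π√(0.12/95.1) = 0.2232 s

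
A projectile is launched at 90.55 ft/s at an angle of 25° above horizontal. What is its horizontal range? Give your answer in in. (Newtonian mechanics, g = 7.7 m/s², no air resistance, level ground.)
R = v₀² sin(2θ) / g (with unit conversion) = 2984.0 in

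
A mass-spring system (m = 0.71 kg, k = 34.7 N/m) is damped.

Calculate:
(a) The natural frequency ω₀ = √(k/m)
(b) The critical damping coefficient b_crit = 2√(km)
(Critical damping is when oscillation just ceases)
ω₀ = √(k/m) = √(34.7/0.71) = 6.991 rad/s
b_crit = 2√(km) = 2√(34.7×0.71) = 9.927 kg/s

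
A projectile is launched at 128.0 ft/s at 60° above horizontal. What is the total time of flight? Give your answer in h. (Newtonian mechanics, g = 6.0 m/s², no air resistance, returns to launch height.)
T = 2v₀sin(θ)/g (with unit conversion) = 0.003128 h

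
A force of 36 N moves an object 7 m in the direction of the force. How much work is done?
W = Fd = 36×7 = 252.0 J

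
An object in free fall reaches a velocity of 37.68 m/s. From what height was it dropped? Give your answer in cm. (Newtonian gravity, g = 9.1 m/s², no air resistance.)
h = v²/(2g) (with unit conversion) = 7801.0 cm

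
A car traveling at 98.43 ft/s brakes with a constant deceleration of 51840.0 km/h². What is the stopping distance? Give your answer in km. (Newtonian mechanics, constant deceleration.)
d = v₀² / (2a) (with unit conversion) = 0.1125 km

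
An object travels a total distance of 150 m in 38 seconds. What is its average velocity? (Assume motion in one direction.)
v_avg = Δd / Δt = 150 / 38 = 3.95 m/s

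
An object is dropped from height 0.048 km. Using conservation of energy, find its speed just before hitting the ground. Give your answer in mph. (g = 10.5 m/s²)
mgh = ½mv² → v = √(2gh) = √(2×10.5×48) = 31.75 m/s = 71.02 mph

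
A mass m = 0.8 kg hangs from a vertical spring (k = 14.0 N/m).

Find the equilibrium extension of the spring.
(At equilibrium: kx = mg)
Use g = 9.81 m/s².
x_eq = mg/k = 0.8×9.81/14.0 = 0.5606 m = 56.06 cm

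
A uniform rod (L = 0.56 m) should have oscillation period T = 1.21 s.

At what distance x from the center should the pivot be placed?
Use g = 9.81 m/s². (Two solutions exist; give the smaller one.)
T = 2π√((L²/12 + x²)/(gx)). Let c = T²g/(4π²) = 0.3638.
x² − cx + L²/12 = 0 → x = (c − √(c² − L²/3))/2 = 0.0985 m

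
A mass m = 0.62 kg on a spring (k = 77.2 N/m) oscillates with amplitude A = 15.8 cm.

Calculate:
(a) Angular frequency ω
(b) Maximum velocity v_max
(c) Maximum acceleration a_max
ω = √(k/m) = √(77.2/0.62) = 11.16 rad/s
v_max = ωA = 11.16×0.158 = 1.763 m/s
a_max = ω²A = 11.16²×0.158 = 19.67 m/s²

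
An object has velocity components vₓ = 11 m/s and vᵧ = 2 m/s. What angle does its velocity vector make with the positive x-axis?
θ = arctan(vᵧ/vₓ) = arctan(2/11) = 10.3°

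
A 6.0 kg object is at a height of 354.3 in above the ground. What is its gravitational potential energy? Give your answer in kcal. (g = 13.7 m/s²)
PE = mgh = 6 kg × 13.7 m/s² × 8.999 m = 739.7 J = 0.1768 kcal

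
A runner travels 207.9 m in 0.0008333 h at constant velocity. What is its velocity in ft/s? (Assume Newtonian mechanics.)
v = d/t (with unit conversion) = 227.4 ft/s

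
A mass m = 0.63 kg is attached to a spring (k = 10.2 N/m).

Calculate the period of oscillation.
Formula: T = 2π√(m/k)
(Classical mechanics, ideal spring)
T = 2π√(m/k) = 2π√(0.63/10.2) = 1.562 s; f = 1/T = 0.6404 Hz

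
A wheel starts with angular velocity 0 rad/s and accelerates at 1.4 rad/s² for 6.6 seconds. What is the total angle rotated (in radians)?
θ = ω₀t + ½αt² = 0×6.6 + ½×1.4×6.6² = 30.49 rad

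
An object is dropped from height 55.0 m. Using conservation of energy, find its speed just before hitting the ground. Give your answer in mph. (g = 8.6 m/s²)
mgh = ½mv² → v = √(2gh) = √(2×8.6×55) = 30.76 m/s = 68.8 mph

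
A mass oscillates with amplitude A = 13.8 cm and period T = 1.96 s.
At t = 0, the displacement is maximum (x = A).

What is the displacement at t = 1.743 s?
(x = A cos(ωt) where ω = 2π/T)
ω = 2π/T = 2π/1.96 = 3.206 rad/s
x = A cos(ωt) = 13.8×cos(3.206×1.743) = 10.59 cm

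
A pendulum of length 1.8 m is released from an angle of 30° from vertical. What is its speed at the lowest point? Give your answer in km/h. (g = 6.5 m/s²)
h = L(1 − cosθ) = 1.8×(1 − cos30°) = 0.2412 m
v = √(2gh) = √(2×6.5×0.2412) = 1.771 m/s = 6.374 km/h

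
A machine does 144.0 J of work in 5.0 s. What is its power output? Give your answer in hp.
P = W/t = 144 J / 5 s = 28.8 W = 0.03862 hp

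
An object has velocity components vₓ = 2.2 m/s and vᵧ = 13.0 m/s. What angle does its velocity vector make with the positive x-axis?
θ = arctan(vᵧ/vₓ) = arctan(13.0/2.2) = 80.39°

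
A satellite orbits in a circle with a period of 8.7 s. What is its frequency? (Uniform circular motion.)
f = 1/T = 1/8.7 = 0.1149 Hz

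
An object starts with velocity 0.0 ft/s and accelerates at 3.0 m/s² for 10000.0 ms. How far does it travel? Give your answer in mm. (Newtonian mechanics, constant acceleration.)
d = v₀t + ½at² (with unit conversion) = 150000.0 mm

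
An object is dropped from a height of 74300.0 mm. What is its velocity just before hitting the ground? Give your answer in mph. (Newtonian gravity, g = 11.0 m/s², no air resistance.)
v = √(2gh) (with unit conversion) = 90.44 mph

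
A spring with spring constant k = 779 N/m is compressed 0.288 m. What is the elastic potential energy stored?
PE = ½kx² = ½×779×0.288² = 32.31 J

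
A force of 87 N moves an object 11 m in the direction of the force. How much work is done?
W = Fd = 87×11 = 957.0 J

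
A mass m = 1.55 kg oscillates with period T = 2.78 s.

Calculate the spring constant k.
T = 2π√(m/k) → k = m(2π/T)² = 1.55×(2π/2.78)² = 7.918 N/m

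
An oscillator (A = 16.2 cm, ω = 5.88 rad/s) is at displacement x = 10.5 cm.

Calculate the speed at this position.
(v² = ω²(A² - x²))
v = ω√(A² − x²) = 5.88×√(0.162² − 0.105²) = 0.7254 m/s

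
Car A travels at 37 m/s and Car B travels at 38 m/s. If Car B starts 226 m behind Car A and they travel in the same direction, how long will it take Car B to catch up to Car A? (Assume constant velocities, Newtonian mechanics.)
Relative speed: v_rel = 38 - 37 = 1 m/s
Time to catch: t = d₀/v_rel = 226/1 = 226.0 s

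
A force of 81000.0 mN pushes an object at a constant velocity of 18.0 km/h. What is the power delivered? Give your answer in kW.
P = Fv = 81 N × 5 m/s = 405 W = 0.405 kW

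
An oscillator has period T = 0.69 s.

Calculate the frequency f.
f = 1/T = 1/0.69 = 1.449 Hz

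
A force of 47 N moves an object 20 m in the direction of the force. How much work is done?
W = Fd = 47×20 = 940.0 J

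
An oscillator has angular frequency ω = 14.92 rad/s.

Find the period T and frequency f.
T = 2π/ω = 2π/14.92 = 0.4211 s; f = ω/2π = 2.375 Hz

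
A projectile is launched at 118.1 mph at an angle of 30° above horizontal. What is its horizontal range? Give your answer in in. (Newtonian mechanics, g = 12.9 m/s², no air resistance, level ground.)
R = v₀² sin(2θ) / g (with unit conversion) = 7367.0 in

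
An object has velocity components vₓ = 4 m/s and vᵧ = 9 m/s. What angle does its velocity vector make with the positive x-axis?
θ = arctan(vᵧ/vₓ) = arctan(9/4) = 66.04°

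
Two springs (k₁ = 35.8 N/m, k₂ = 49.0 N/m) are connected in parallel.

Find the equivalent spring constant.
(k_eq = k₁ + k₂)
k_eq = k₁ + k₂ = 35.8 + 49.0 = 84.8 N/m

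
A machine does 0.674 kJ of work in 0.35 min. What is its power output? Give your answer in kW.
P = W/t = 674 J / 21 s = 32.1 W = 0.0321 kW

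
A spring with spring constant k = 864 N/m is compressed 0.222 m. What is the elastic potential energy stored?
PE = ½kx² = ½×864×0.222² = 21.29 J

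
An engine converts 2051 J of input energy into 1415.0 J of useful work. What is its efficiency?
η = W_out/W_in = 1415.0/2051 = 0.6899 = 68.99%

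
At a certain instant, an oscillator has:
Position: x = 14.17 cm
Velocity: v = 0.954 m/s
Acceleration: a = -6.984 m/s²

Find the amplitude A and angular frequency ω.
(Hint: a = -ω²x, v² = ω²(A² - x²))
a = −ω²x → ω = √(|a|/x) = √(6.984/0.1417) = 7.02 rad/s
v² = ω²(A² − x²) → A = √(x² + v²/ω²) = √(0.1417² + 0.954²/7.02²) = 0.1963 m = 19.63 cm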